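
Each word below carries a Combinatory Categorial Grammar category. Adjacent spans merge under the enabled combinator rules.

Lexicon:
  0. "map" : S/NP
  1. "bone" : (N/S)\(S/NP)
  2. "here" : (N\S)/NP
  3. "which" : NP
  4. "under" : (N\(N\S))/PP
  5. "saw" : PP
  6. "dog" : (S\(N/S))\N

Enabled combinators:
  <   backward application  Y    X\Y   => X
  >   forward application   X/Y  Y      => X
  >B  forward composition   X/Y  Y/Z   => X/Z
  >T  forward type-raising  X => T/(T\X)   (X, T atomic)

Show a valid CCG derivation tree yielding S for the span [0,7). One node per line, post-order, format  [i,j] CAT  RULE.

[0,1] S/NP  lex  "map"
[1,2] (N/S)\(S/NP)  lex  "bone"
[0,2] N/S  <  k=1
[2,3] (N\S)/NP  lex  "here"
[3,4] NP  lex  "which"
[2,4] N\S  >  k=3
[4,5] (N\(N\S))/PP  lex  "under"
[5,6] PP  lex  "saw"
[4,6] N\(N\S)  >  k=5
[2,6] N  <  k=4
[6,7] (S\(N/S))\N  lex  "dog"
[2,7] S\(N/S)  <  k=6
[0,7] S  <  k=2

[0,7] S   <
  [0,2] N/S   <
    [0,1] "map" : S/NP
    [1,2] "bone" : (N/S)\(S/NP)
  [2,7] S\(N/S)   <
    [2,6] N   <
      [2,4] N\S   >
        [2,3] "here" : (N\S)/NP
        [3,4] "which" : NP
      [4,6] N\(N\S)   >
        [4,5] "under" : (N\(N\S))/PP
        [5,6] "saw" : PP
    [6,7] "dog" : (S\(N/S))\N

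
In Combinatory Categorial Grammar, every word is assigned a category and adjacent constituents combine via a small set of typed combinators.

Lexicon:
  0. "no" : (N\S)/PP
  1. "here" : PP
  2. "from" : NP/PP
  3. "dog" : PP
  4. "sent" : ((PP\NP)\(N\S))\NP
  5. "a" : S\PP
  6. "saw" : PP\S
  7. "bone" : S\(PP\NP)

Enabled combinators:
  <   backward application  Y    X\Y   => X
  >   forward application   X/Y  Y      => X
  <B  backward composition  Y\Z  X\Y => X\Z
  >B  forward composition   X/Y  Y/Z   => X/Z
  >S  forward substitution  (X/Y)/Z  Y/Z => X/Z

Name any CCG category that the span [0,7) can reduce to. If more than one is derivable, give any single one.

PP\NP

[0,8] S   <
  [0,7] PP\NP   <B
    [0,5] PP\NP   <
      [0,2] N\S   >
        [0,1] "no" : (N\S)/PP
        [1,2] "here" : PP
      [2,5] (PP\NP)\(N\S)   <
        [2,4] NP   >
          [2,3] "from" : NP/PP
          [3,4] "dog" : PP
        [4,5] "sent" : ((PP\NP)\(N\S))\NP
    [5,7] PP\PP   <B
      [5,6] "a" : S\PP
      [6,7] "saw" : PP\S
  [7,8] "bone" : S\(PP\NP)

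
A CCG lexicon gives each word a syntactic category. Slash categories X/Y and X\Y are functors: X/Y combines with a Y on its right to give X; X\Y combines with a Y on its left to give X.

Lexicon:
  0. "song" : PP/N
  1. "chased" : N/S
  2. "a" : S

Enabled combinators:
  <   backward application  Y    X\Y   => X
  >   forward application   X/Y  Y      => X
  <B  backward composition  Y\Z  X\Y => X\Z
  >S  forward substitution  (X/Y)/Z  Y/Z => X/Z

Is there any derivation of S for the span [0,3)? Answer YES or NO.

NO

PP/N N/S S
CKY chart[0,3] = {PP}; S ∉ chart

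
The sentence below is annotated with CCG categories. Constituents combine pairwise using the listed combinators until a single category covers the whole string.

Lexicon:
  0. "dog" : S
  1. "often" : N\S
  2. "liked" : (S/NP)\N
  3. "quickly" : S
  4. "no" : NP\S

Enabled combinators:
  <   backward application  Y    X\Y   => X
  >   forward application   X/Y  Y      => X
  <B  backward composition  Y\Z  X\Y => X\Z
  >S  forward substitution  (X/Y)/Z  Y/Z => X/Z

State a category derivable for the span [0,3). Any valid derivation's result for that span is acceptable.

[0,5] S   >
  [0,3] S/NP   <
    [0,2] N   <
      [0,1] "dog" : S
      [1,2] "often" : N\S
    [2,3] "liked" : (S/NP)\N
  [3,5] NP   <
    [3,4] "quickly" : S
    [4,5] "no" : NP\S

S/NP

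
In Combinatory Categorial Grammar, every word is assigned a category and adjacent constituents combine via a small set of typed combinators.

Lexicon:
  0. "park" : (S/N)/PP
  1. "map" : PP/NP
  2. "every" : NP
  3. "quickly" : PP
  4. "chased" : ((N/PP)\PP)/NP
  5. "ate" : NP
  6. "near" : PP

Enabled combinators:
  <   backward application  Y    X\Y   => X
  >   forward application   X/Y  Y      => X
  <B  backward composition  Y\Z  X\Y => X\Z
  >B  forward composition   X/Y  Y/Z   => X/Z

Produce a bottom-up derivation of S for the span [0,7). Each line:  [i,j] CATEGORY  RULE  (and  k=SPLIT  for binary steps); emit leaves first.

[0,1] (S/N)/PP  lex  "park"
[1,2] PP/NP  lex  "map"
[2,3] NP  lex  "every"
[1,3] PP  >  k=2
[0,3] S/N  >  k=1
[3,4] PP  lex  "quickly"
[4,5] ((N/PP)\PP)/NP  lex  "chased"
[5,6] NP  lex  "ate"
[4,6] (N/PP)\PP  >  k=5
[3,6] N/PP  <  k=4
[6,7] PP  lex  "near"
[3,7] N  >  k=6
[0,7] S  >  k=3

[0,7] S   >
  [0,3] S/N   >
    [0,1] "park" : (S/N)/PP
    [1,3] PP   >
      [1,2] "map" : PP/NP
      [2,3] "every" : NP
  [3,7] N   >
    [3,6] N/PP   <
      [3,4] "quickly" : PP
      [4,6] (N/PP)\PP   >
        [4,5] "chased" : ((N/PP)\PP)/NP
        [5,6] "ate" : NP
    [6,7] "near" : PP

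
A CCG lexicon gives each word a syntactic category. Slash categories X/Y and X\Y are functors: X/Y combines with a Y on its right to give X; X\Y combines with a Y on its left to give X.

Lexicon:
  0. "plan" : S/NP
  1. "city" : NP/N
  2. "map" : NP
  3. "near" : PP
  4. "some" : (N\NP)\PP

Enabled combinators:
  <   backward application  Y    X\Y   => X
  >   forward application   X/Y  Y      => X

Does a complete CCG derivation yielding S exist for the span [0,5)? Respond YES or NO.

YES

[0,5] S   >
  [0,1] "plan" : S/NP
  [1,5] NP   >
    [1,2] "city" : NP/N
    [2,5] N   <
      [2,3] "map" : NP
      [3,5] N\NP   <
        [3,4] "near" : PP
        [4,5] "some" : (N\NP)\PP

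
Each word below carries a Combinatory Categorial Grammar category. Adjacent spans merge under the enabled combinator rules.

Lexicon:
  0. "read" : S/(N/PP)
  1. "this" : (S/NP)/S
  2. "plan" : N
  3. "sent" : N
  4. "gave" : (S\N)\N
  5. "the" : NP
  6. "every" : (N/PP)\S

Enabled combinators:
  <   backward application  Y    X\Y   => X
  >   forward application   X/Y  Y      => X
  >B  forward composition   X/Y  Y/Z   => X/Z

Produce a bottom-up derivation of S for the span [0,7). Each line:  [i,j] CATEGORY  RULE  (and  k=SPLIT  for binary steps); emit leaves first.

[0,1] S/(N/PP)  lex  "read"
[1,2] (S/NP)/S  lex  "this"
[2,3] N  lex  "plan"
[3,4] N  lex  "sent"
[4,5] (S\N)\N  lex  "gave"
[3,5] S\N  <  k=4
[2,5] S  <  k=3
[1,5] S/NP  >  k=2
[5,6] NP  lex  "the"
[1,6] S  >  k=5
[6,7] (N/PP)\S  lex  "every"
[1,7] N/PP  <  k=6
[0,7] S  >  k=1

[0,7] S   >
  [0,1] "read" : S/(N/PP)
  [1,7] N/PP   <
    [1,6] S   >
      [1,5] S/NP   >
        [1,2] "this" : (S/NP)/S
        [2,5] S   <
          [2,3] "plan" : N
          [3,5] S\N   <
            [3,4] "sent" : N
            [4,5] "gave" : (S\N)\N
      [5,6] "the" : NP
    [6,7] "every" : (N/PP)\S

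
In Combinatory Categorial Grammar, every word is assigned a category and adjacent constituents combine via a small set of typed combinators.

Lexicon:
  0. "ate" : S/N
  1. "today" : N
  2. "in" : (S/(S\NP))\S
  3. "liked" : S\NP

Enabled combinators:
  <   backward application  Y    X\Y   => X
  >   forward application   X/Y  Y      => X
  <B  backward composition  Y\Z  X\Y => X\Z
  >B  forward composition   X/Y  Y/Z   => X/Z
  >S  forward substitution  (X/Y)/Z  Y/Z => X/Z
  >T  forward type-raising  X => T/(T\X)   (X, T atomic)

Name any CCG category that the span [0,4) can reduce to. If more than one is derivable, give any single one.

S

[0,4] S   >
  [0,3] S/(S\NP)   <
    [0,2] S   >
      [0,1] "ate" : S/N
      [1,2] "today" : N
    [2,3] "in" : (S/(S\NP))\S
  [3,4] "liked" : S\NP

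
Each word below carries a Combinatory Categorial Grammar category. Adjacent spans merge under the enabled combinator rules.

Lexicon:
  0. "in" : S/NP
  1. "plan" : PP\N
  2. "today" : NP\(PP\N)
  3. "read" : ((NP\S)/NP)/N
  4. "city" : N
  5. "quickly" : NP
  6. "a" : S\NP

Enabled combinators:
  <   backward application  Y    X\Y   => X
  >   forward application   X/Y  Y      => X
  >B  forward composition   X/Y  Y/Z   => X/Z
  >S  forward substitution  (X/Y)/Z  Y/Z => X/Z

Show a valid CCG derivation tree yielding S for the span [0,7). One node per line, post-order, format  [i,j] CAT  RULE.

[0,1] S/NP  lex  "in"
[1,2] PP\N  lex  "plan"
[2,3] NP\(PP\N)  lex  "today"
[1,3] NP  <  k=2
[0,3] S  >  k=1
[3,4] ((NP\S)/NP)/N  lex  "read"
[4,5] N  lex  "city"
[3,5] (NP\S)/NP  >  k=4
[5,6] NP  lex  "quickly"
[3,6] NP\S  >  k=5
[0,6] NP  <  k=3
[6,7] S\NP  lex  "a"
[0,7] S  <  k=6

[0,7] S   <
  [0,6] NP   <
    [0,3] S   >
      [0,1] "in" : S/NP
      [1,3] NP   <
        [1,2] "plan" : PP\N
        [2,3] "today" : NP\(PP\N)
    [3,6] NP\S   >
      [3,5] (NP\S)/NP   >
        [3,4] "read" : ((NP\S)/NP)/N
        [4,5] "city" : N
      [5,6] "quickly" : NP
  [6,7] "a" : S\NP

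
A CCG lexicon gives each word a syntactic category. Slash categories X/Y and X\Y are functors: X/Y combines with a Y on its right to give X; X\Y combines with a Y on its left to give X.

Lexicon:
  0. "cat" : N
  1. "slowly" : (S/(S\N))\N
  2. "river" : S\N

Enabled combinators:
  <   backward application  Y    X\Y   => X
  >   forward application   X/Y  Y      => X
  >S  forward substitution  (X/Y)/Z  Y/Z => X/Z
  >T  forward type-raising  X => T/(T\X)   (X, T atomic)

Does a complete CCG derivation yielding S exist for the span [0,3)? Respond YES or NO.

YES

[0,3] S   >
  [0,2] S/(S\N)   <
    [0,1] "cat" : N
    [1,2] "slowly" : (S/(S\N))\N
  [2,3] "river" : S\N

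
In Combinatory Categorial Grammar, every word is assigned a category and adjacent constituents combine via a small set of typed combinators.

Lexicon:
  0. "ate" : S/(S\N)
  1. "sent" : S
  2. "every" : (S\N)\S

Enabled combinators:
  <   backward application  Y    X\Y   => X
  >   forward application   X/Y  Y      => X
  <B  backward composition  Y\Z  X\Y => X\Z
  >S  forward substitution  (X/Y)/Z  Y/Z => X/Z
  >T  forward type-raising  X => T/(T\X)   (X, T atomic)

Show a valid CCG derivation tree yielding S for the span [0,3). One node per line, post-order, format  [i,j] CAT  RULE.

[0,3] S   >
  [0,1] "ate" : S/(S\N)
  [1,3] S\N   <
    [1,2] "sent" : S
    [2,3] "every" : (S\N)\S

[0,1] S/(S\N)  lex  "ate"
[1,2] S  lex  "sent"
[2,3] (S\N)\S  lex  "every"
[1,3] S\N  <  k=2
[0,3] S  >  k=1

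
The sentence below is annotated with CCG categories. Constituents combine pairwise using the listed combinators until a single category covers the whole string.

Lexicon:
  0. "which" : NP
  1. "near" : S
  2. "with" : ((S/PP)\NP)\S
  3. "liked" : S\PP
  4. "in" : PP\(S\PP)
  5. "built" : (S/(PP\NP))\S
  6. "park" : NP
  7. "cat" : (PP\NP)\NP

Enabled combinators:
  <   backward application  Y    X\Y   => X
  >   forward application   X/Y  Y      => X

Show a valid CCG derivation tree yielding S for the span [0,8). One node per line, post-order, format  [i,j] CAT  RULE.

[0,8] S   >
  [0,6] S/(PP\NP)   <
    [0,5] S   >
      [0,3] S/PP   <
        [0,1] "which" : NP
        [1,3] (S/PP)\NP   <
          [1,2] "near" : S
          [2,3] "with" : ((S/PP)\NP)\S
      [3,5] PP   <
        [3,4] "liked" : S\PP
        [4,5] "in" : PP\(S\PP)
    [5,6] "built" : (S/(PP\NP))\S
  [6,8] PP\NP   <
    [6,7] "park" : NP
    [7,8] "cat" : (PP\NP)\NP

[0,1] NP  lex  "which"
[1,2] S  lex  "near"
[2,3] ((S/PP)\NP)\S  lex  "with"
[1,3] (S/PP)\NP  <  k=2
[0,3] S/PP  <  k=1
[3,4] S\PP  lex  "liked"
[4,5] PP\(S\PP)  lex  "in"
[3,5] PP  <  k=4
[0,5] S  >  k=3
[5,6] (S/(PP\NP))\S  lex  "built"
[0,6] S/(PP\NP)  <  k=5
[6,7] NP  lex  "park"
[7,8] (PP\NP)\NP  lex  "cat"
[6,8] PP\NP  <  k=7
[0,8] S  >  k=6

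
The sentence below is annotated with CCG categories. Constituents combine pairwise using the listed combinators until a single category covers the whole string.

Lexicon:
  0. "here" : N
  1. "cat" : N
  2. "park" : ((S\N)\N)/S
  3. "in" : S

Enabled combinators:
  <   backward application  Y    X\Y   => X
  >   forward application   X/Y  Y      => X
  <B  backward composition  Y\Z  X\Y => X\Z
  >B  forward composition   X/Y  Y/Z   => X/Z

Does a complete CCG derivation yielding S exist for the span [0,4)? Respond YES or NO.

[0,4] S   <
  [0,1] "here" : N
  [1,4] S\N   <
    [1,2] "cat" : N
    [2,4] (S\N)\N   >
      [2,3] "park" : ((S\N)\N)/S
      [3,4] "in" : S

YES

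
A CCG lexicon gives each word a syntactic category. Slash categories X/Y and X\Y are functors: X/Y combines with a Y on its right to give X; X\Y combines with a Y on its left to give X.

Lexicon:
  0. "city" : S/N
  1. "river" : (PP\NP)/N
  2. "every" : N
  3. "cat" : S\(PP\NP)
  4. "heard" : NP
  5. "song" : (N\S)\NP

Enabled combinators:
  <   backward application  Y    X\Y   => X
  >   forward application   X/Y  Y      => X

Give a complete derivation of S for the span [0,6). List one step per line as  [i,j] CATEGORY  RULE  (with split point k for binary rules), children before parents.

[0,6] S   >
  [0,1] "city" : S/N
  [1,6] N   <
    [1,4] S   <
      [1,3] PP\NP   >
        [1,2] "river" : (PP\NP)/N
        [2,3] "every" : N
      [3,4] "cat" : S\(PP\NP)
    [4,6] N\S   <
      [4,5] "heard" : NP
      [5,6] "song" : (N\S)\NP

[0,1] S/N  lex  "city"
[1,2] (PP\NP)/N  lex  "river"
[2,3] N  lex  "every"
[1,3] PP\NP  >  k=2
[3,4] S\(PP\NP)  lex  "cat"
[1,4] S  <  k=3
[4,5] NP  lex  "heard"
[5,6] (N\S)\NP  lex  "song"
[4,6] N\S  <  k=5
[1,6] N  <  k=4
[0,6] S  >  k=1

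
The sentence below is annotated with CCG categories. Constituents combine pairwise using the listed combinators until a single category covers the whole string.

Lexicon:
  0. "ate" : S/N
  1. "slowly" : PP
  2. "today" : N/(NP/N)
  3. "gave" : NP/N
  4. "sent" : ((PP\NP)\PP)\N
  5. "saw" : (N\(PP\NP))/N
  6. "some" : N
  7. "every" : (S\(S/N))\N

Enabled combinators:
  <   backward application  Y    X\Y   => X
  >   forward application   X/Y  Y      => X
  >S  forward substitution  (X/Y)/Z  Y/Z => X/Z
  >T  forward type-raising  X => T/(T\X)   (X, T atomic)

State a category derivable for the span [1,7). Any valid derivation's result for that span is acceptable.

[0,8] S   <
  [0,1] "ate" : S/N
  [1,8] S\(S/N)   <
    [1,7] N   <
      [1,5] PP\NP   <
        [1,2] "slowly" : PP
        [2,5] (PP\NP)\PP   <
          [2,4] N   >
            [2,3] "today" : N/(NP/N)
            [3,4] "gave" : NP/N
          [4,5] "sent" : ((PP\NP)\PP)\N
      [5,7] N\(PP\NP)   >
        [5,6] "saw" : (N\(PP\NP))/N
        [6,7] "some" : N
    [7,8] "every" : (S\(S/N))\N

N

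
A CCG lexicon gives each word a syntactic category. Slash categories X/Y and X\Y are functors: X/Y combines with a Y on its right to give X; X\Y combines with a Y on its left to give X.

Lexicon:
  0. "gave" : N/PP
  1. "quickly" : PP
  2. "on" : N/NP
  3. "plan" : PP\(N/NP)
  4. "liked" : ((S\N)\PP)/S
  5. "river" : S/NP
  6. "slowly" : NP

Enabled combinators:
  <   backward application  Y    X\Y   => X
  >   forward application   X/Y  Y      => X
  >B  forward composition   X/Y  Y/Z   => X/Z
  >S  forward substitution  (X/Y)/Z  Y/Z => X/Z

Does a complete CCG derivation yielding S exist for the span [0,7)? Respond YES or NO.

YES

[0,7] S   <
  [0,2] N   >
    [0,1] "gave" : N/PP
    [1,2] "quickly" : PP
  [2,7] S\N   <
    [2,4] PP   <
      [2,3] "on" : N/NP
      [3,4] "plan" : PP\(N/NP)
    [4,7] (S\N)\PP   >
      [4,5] "liked" : ((S\N)\PP)/S
      [5,7] S   >
        [5,6] "river" : S/NP
        [6,7] "slowly" : NP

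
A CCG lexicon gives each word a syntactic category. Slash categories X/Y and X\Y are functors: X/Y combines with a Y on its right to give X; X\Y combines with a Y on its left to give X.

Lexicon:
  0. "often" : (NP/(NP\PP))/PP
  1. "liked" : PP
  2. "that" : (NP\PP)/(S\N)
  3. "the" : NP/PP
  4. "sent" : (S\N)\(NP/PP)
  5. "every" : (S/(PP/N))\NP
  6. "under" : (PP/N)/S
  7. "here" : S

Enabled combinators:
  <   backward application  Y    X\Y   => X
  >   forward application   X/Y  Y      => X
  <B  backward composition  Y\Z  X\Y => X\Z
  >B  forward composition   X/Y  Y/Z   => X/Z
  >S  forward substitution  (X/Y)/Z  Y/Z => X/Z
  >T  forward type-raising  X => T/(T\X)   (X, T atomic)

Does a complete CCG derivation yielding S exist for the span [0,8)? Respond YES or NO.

[0,8] S   >
  [0,6] S/(PP/N)   <
    [0,5] NP   >
      [0,2] NP/(NP\PP)   >
        [0,1] "often" : (NP/(NP\PP))/PP
        [1,2] "liked" : PP
      [2,5] NP\PP   >
        [2,3] "that" : (NP\PP)/(S\N)
        [3,5] S\N   <
          [3,4] "the" : NP/PP
          [4,5] "sent" : (S\N)\(NP/PP)
    [5,6] "every" : (S/(PP/N))\NP
  [6,8] PP/N   >
    [6,7] "under" : (PP/N)/S
    [7,8] "here" : S

YES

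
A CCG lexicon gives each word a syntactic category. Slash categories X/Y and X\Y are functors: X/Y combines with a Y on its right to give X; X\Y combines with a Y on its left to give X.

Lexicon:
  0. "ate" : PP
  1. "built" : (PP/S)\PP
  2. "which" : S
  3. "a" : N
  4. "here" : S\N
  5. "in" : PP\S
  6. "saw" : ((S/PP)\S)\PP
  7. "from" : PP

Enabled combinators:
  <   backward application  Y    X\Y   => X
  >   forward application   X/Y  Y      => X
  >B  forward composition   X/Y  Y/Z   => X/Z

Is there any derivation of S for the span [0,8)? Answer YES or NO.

PP (PP/S)\PP S N S\N PP\S ((S/PP)\S)\PP PP
CKY chart[0,8] = {PP}; S ∉ chart

NO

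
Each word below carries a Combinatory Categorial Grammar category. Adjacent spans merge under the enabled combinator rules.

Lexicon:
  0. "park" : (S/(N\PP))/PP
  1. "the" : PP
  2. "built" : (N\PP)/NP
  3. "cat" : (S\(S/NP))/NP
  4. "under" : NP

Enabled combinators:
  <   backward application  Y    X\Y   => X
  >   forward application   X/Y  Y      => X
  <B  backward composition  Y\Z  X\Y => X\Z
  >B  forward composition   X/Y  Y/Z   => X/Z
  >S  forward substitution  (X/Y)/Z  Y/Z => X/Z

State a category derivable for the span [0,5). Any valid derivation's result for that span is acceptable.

S

[0,5] S   <
  [0,3] S/NP   >B
    [0,2] S/(N\PP)   >
      [0,1] "park" : (S/(N\PP))/PP
      [1,2] "the" : PP
    [2,3] "built" : (N\PP)/NP
  [3,5] S\(S/NP)   >
    [3,4] "cat" : (S\(S/NP))/NP
    [4,5] "under" : NP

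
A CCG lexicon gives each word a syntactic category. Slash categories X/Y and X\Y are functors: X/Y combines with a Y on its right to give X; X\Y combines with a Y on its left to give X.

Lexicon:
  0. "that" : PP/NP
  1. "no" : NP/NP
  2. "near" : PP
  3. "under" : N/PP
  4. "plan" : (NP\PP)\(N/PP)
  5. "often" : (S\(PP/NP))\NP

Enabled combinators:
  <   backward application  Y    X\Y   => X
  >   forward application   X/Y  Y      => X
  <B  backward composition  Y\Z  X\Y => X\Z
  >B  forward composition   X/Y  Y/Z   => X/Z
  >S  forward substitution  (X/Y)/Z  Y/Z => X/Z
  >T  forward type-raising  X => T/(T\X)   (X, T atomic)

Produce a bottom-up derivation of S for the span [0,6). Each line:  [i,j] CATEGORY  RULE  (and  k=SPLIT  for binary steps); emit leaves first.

[0,6] S   <
  [0,2] PP/NP   >B
    [0,1] "that" : PP/NP
    [1,2] "no" : NP/NP
  [2,6] S\(PP/NP)   <
    [2,5] NP   <
      [2,3] "near" : PP
      [3,5] NP\PP   <
        [3,4] "under" : N/PP
        [4,5] "plan" : (NP\PP)\(N/PP)
    [5,6] "often" : (S\(PP/NP))\NP

[0,1] PP/NP  lex  "that"
[1,2] NP/NP  lex  "no"
[0,2] PP/NP  >B  k=1
[2,3] PP  lex  "near"
[3,4] N/PP  lex  "under"
[4,5] (NP\PP)\(N/PP)  lex  "plan"
[3,5] NP\PP  <  k=4
[2,5] NP  <  k=3
[5,6] (S\(PP/NP))\NP  lex  "often"
[2,6] S\(PP/NP)  <  k=5
[0,6] S  <  k=2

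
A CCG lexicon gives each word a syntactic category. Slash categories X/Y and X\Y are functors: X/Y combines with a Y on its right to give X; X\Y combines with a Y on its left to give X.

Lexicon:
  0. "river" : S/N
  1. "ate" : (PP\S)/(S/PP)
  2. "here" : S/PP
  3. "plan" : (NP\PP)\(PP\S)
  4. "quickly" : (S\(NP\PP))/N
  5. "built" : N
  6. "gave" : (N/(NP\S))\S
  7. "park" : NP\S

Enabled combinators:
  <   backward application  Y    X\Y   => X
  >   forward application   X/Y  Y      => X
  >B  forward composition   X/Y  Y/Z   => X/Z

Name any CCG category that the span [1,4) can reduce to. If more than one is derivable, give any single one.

NP\PP

[0,8] S   >
  [0,1] "river" : S/N
  [1,8] N   >
    [1,7] N/(NP\S)   <
      [1,6] S   <
        [1,4] NP\PP   <
          [1,3] PP\S   >
            [1,2] "ate" : (PP\S)/(S/PP)
            [2,3] "here" : S/PP
          [3,4] "plan" : (NP\PP)\(PP\S)
        [4,6] S\(NP\PP)   >
          [4,5] "quickly" : (S\(NP\PP))/N
          [5,6] "built" : N
      [6,7] "gave" : (N/(NP\S))\S
    [7,8] "park" : NP\S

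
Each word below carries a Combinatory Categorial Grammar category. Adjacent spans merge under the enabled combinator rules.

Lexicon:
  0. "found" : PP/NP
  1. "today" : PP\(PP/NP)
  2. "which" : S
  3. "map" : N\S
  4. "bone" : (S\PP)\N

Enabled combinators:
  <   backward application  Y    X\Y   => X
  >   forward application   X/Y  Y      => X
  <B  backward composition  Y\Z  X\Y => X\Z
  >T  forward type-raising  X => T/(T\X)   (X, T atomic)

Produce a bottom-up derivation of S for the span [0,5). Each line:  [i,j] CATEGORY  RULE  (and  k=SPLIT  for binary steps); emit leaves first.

[0,1] PP/NP  lex  "found"
[1,2] PP\(PP/NP)  lex  "today"
[0,2] PP  <  k=1
[2,3] S  lex  "which"
[2,3] N/(N\S)  >T
[3,4] N\S  lex  "map"
[2,4] N  >  k=3
[4,5] (S\PP)\N  lex  "bone"
[2,5] S\PP  <  k=4
[0,5] S  <  k=2

[0,5] S   <
  [0,2] PP   <
    [0,1] "found" : PP/NP
    [1,2] "today" : PP\(PP/NP)
  [2,5] S\PP   <
    [2,4] N   >
      [2,3] N/(N\S)   >T
        [2,3] "which" : S
      [3,4] "map" : N\S
    [4,5] "bone" : (S\PP)\N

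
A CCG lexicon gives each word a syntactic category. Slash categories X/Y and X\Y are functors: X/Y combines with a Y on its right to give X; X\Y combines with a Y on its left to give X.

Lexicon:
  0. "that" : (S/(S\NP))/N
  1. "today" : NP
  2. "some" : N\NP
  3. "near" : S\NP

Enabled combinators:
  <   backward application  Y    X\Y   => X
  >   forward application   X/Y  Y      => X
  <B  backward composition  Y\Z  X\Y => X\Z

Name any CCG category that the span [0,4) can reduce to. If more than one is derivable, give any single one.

[0,4] S   >
  [0,3] S/(S\NP)   >
    [0,1] "that" : (S/(S\NP))/N
    [1,3] N   <
      [1,2] "today" : NP
      [2,3] "some" : N\NP
  [3,4] "near" : S\NP

S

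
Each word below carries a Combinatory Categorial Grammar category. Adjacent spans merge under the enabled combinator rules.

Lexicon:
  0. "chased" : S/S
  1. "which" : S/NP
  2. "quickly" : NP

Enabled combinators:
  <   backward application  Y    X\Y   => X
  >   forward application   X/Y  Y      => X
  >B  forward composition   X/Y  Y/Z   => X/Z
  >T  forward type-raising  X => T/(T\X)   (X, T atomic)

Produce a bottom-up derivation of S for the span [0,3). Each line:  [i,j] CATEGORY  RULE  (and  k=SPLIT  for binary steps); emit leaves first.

[0,3] S   >
  [0,2] S/NP   >B
    [0,1] "chased" : S/S
    [1,2] "which" : S/NP
  [2,3] "quickly" : NP

[0,1] S/S  lex  "chased"
[1,2] S/NP  lex  "which"
[0,2] S/NP  >B  k=1
[2,3] NP  lex  "quickly"
[0,3] S  >  k=2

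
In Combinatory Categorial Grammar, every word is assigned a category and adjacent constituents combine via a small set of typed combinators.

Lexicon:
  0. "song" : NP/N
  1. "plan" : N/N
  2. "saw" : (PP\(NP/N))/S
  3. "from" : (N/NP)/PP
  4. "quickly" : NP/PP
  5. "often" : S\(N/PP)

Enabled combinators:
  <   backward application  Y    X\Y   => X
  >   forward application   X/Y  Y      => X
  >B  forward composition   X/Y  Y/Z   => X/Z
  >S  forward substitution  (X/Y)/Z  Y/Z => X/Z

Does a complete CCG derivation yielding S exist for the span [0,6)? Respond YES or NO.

NP/N N/N (PP\(NP/N))/S (N/NP)/PP NP/PP S\(N/PP)
CKY chart[0,6] = {PP}; S ∉ chart

NO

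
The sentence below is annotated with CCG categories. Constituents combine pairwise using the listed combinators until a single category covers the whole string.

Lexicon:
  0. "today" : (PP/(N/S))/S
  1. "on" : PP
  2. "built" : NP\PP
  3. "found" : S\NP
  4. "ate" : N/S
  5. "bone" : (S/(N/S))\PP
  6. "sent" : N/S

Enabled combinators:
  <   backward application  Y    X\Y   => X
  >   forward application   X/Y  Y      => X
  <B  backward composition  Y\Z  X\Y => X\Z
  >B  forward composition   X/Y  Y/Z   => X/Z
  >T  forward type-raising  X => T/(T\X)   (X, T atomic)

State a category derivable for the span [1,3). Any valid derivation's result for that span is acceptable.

NP

[0,7] S   >
  [0,6] S/(N/S)   <
    [0,5] PP   >
      [0,4] PP/(N/S)   >
        [0,1] "today" : (PP/(N/S))/S
        [1,4] S   <
          [1,3] NP   <
            [1,2] "on" : PP
            [2,3] "built" : NP\PP
          [3,4] "found" : S\NP
      [4,5] "ate" : N/S
    [5,6] "bone" : (S/(N/S))\PP
  [6,7] "sent" : N/S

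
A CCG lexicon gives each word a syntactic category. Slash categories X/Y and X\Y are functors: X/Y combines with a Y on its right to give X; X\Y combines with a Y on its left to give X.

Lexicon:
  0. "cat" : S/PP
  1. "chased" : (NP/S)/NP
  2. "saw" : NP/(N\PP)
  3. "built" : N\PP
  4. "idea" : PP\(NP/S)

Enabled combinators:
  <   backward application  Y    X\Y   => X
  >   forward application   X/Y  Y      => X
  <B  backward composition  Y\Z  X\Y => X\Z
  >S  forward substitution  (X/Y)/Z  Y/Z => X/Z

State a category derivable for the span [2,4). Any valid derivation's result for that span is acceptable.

NP

[0,5] S   >
  [0,1] "cat" : S/PP
  [1,5] PP   <
    [1,4] NP/S   >
      [1,2] "chased" : (NP/S)/NP
      [2,4] NP   >
        [2,3] "saw" : NP/(N\PP)
        [3,4] "built" : N\PP
    [4,5] "idea" : PP\(NP/S)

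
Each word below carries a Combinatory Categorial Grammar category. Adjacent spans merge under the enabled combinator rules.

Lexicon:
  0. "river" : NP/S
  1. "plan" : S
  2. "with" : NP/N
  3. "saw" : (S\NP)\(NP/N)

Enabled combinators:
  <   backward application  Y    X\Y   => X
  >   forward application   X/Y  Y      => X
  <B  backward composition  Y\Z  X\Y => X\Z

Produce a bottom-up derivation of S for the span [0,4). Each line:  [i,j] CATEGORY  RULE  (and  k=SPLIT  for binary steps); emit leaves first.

[0,1] NP/S  lex  "river"
[1,2] S  lex  "plan"
[0,2] NP  >  k=1
[2,3] NP/N  lex  "with"
[3,4] (S\NP)\(NP/N)  lex  "saw"
[2,4] S\NP  <  k=3
[0,4] S  <  k=2

[0,4] S   <
  [0,2] NP   >
    [0,1] "river" : NP/S
    [1,2] "plan" : S
  [2,4] S\NP   <
    [2,3] "with" : NP/N
    [3,4] "saw" : (S\NP)\(NP/N)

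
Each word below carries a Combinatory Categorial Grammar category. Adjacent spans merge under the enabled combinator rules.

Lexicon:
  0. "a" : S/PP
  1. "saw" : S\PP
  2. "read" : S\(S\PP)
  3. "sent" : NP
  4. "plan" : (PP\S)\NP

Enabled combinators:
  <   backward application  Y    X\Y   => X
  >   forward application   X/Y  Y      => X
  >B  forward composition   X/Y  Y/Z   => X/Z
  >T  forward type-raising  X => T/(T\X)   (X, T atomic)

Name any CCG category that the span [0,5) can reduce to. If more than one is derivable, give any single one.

[0,5] S   >
  [0,1] "a" : S/PP
  [1,5] PP   <
    [1,3] S   <
      [1,2] "saw" : S\PP
      [2,3] "read" : S\(S\PP)
    [3,5] PP\S   <
      [3,4] "sent" : NP
      [4,5] "plan" : (PP\S)\NP

S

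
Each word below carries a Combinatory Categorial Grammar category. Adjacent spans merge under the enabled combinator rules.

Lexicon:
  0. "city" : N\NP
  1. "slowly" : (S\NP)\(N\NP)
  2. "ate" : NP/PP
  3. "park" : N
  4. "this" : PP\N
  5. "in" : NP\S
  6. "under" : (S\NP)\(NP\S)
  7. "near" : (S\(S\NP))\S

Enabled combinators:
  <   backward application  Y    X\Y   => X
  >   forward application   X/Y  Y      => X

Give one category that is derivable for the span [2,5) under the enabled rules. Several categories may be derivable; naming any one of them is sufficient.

[0,8] S   <
  [0,2] S\NP   <
    [0,1] "city" : N\NP
    [1,2] "slowly" : (S\NP)\(N\NP)
  [2,8] S\(S\NP)   <
    [2,7] S   <
      [2,5] NP   >
        [2,3] "ate" : NP/PP
        [3,5] PP   <
          [3,4] "park" : N
          [4,5] "this" : PP\N
      [5,7] S\NP   <
        [5,6] "in" : NP\S
        [6,7] "under" : (S\NP)\(NP\S)
    [7,8] "near" : (S\(S\NP))\S

NP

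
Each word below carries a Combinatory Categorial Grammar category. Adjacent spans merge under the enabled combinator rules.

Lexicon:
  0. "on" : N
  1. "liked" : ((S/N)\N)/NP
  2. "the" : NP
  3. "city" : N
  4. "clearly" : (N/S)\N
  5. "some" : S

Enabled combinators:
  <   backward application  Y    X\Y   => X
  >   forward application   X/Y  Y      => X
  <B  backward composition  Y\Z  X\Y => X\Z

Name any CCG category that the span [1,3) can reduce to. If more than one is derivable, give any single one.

(S/N)\N

[0,6] S   >
  [0,3] S/N   <
    [0,1] "on" : N
    [1,3] (S/N)\N   >
      [1,2] "liked" : ((S/N)\N)/NP
      [2,3] "the" : NP
  [3,6] N   >
    [3,5] N/S   <
      [3,4] "city" : N
      [4,5] "clearly" : (N/S)\N
    [5,6] "some" : S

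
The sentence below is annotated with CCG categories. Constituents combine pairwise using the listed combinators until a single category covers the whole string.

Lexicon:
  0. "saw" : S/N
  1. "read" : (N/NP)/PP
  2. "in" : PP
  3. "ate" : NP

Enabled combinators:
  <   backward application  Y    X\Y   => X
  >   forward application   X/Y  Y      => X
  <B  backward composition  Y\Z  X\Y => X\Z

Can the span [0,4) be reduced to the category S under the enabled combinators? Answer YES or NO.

YES

[0,4] S   >
  [0,1] "saw" : S/N
  [1,4] N   >
    [1,3] N/NP   >
      [1,2] "read" : (N/NP)/PP
      [2,3] "in" : PP
    [3,4] "ate" : NP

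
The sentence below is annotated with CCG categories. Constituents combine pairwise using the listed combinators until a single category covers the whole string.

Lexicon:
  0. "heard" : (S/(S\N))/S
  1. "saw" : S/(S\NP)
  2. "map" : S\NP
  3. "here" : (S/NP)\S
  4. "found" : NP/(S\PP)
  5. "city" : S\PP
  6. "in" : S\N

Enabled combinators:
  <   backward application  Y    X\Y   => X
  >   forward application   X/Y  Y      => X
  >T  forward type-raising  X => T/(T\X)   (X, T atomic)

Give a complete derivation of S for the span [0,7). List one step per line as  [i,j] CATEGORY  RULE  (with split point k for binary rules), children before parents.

[0,1] (S/(S\N))/S  lex  "heard"
[1,2] S/(S\NP)  lex  "saw"
[2,3] S\NP  lex  "map"
[1,3] S  >  k=2
[3,4] (S/NP)\S  lex  "here"
[1,4] S/NP  <  k=3
[4,5] NP/(S\PP)  lex  "found"
[5,6] S\PP  lex  "city"
[4,6] NP  >  k=5
[1,6] S  >  k=4
[0,6] S/(S\N)  >  k=1
[6,7] S\N  lex  "in"
[0,7] S  >  k=6

[0,7] S   >
  [0,6] S/(S\N)   >
    [0,1] "heard" : (S/(S\N))/S
    [1,6] S   >
      [1,4] S/NP   <
        [1,3] S   >
          [1,2] "saw" : S/(S\NP)
          [2,3] "map" : S\NP
        [3,4] "here" : (S/NP)\S
      [4,6] NP   >
        [4,5] "found" : NP/(S\PP)
        [5,6] "city" : S\PP
  [6,7] "in" : S\N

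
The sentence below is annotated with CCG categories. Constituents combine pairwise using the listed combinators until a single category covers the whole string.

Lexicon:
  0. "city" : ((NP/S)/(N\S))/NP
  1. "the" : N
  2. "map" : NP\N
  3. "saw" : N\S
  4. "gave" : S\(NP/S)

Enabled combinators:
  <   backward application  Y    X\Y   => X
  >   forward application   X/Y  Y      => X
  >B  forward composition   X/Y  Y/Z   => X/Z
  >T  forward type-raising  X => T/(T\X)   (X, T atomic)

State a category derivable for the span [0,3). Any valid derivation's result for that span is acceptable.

(NP/S)/(N\S)

[0,5] S   <
  [0,4] NP/S   >
    [0,3] (NP/S)/(N\S)   >
      [0,1] "city" : ((NP/S)/(N\S))/NP
      [1,3] NP   <
        [1,2] "the" : N
        [2,3] "map" : NP\N
    [3,4] "saw" : N\S
  [4,5] "gave" : S\(NP/S)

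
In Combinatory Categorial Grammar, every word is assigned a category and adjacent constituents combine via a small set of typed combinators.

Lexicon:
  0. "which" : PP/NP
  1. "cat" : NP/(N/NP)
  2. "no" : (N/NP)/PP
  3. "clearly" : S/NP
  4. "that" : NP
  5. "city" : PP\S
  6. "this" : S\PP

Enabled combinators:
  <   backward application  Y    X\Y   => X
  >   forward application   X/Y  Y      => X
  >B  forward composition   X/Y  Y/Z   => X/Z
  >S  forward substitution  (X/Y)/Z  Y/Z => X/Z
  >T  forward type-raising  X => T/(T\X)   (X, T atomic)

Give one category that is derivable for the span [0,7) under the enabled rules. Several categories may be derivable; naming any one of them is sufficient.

[0,7] S   <
  [0,6] PP   >
    [0,1] "which" : PP/NP
    [1,6] NP   >
      [1,3] NP/PP   >B
        [1,2] "cat" : NP/(N/NP)
        [2,3] "no" : (N/NP)/PP
      [3,6] PP   <
        [3,5] S   >
          [3,4] "clearly" : S/NP
          [4,5] "that" : NP
        [5,6] "city" : PP\S
  [6,7] "this" : S\PP

S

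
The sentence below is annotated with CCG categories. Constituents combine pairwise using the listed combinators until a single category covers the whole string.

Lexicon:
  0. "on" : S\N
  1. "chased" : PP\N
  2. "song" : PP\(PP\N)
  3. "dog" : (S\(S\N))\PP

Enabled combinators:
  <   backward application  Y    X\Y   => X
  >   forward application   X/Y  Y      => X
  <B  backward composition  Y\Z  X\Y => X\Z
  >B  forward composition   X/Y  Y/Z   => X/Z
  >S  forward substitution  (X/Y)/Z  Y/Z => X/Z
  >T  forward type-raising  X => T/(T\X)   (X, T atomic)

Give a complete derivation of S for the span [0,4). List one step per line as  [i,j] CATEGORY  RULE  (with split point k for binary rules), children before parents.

[0,1] S\N  lex  "on"
[1,2] PP\N  lex  "chased"
[2,3] PP\(PP\N)  lex  "song"
[1,3] PP  <  k=2
[3,4] (S\(S\N))\PP  lex  "dog"
[1,4] S\(S\N)  <  k=3
[0,4] S  <  k=1

[0,4] S   <
  [0,1] "on" : S\N
  [1,4] S\(S\N)   <
    [1,3] PP   <
      [1,2] "chased" : PP\N
      [2,3] "song" : PP\(PP\N)
    [3,4] "dog" : (S\(S\N))\PP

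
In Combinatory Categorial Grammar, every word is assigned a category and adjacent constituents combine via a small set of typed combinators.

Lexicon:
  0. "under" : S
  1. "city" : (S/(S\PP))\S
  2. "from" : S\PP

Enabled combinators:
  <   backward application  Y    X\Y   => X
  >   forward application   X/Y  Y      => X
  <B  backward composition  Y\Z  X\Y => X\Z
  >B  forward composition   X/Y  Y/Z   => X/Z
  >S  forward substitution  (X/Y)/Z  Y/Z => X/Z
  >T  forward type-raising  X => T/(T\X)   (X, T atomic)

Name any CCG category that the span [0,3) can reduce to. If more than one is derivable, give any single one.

[0,3] S   >
  [0,2] S/(S\PP)   <
    [0,1] "under" : S
    [1,2] "city" : (S/(S\PP))\S
  [2,3] "from" : S\PP

S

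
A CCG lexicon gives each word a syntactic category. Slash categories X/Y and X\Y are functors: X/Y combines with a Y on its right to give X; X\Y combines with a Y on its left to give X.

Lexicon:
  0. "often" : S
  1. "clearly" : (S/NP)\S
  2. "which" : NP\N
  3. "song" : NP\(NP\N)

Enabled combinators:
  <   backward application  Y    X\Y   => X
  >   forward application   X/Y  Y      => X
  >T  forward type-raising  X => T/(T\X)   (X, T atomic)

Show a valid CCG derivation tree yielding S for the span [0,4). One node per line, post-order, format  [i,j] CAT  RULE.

[0,1] S  lex  "often"
[1,2] (S/NP)\S  lex  "clearly"
[0,2] S/NP  <  k=1
[2,3] NP\N  lex  "which"
[3,4] NP\(NP\N)  lex  "song"
[2,4] NP  <  k=3
[0,4] S  >  k=2

[0,4] S   >
  [0,2] S/NP   <
    [0,1] "often" : S
    [1,2] "clearly" : (S/NP)\S
  [2,4] NP   <
    [2,3] "which" : NP\N
    [3,4] "song" : NP\(NP\N)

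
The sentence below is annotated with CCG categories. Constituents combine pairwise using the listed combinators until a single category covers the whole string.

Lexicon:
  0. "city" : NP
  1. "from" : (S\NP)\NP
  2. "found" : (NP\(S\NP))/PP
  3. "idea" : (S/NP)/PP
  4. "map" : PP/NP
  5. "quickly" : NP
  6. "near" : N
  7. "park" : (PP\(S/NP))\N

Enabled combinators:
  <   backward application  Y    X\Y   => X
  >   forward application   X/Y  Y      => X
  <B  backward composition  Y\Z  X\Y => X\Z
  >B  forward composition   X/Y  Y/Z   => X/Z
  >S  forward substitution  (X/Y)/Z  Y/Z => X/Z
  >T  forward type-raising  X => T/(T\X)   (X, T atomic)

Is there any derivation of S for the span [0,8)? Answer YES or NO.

NP (S\NP)\NP (NP\(S\NP))/PP (S/NP)/PP PP/NP NP N (PP\(S/NP))\N
CKY chart[0,8] = {N/(N\NP), NP, NP/(NP\NP), PP/(PP\NP), S/(S\NP)}; S ∉ chart

NO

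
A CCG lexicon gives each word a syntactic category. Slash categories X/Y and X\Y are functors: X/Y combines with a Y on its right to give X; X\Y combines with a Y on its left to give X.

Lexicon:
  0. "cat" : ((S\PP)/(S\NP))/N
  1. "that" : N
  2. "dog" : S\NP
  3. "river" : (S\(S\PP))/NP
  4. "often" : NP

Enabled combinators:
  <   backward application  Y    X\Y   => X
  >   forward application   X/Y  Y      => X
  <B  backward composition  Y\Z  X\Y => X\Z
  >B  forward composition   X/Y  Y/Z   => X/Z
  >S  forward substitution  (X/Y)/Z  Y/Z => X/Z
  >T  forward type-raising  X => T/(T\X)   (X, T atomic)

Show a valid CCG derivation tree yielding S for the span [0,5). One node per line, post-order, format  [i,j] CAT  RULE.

[0,1] ((S\PP)/(S\NP))/N  lex  "cat"
[1,2] N  lex  "that"
[0,2] (S\PP)/(S\NP)  >  k=1
[2,3] S\NP  lex  "dog"
[0,3] S\PP  >  k=2
[3,4] (S\(S\PP))/NP  lex  "river"
[4,5] NP  lex  "often"
[3,5] S\(S\PP)  >  k=4
[0,5] S  <  k=3

[0,5] S   <
  [0,3] S\PP   >
    [0,2] (S\PP)/(S\NP)   >
      [0,1] "cat" : ((S\PP)/(S\NP))/N
      [1,2] "that" : N
    [2,3] "dog" : S\NP
  [3,5] S\(S\PP)   >
    [3,4] "river" : (S\(S\PP))/NP
    [4,5] "often" : NP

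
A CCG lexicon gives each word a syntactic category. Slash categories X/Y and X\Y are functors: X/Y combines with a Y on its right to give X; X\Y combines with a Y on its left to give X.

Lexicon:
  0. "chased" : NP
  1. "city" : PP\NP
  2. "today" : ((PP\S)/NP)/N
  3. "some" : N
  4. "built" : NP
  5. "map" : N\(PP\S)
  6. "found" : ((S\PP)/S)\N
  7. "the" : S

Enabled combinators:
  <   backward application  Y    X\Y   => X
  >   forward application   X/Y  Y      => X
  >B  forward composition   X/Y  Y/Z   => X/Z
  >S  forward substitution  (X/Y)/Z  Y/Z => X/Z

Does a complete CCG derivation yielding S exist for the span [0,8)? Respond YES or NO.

YES

[0,8] S   <
  [0,2] PP   <
    [0,1] "chased" : NP
    [1,2] "city" : PP\NP
  [2,8] S\PP   >
    [2,7] (S\PP)/S   <
      [2,6] N   <
        [2,5] PP\S   >
          [2,4] (PP\S)/NP   >
            [2,3] "today" : ((PP\S)/NP)/N
            [3,4] "some" : N
          [4,5] "built" : NP
        [5,6] "map" : N\(PP\S)
      [6,7] "found" : ((S\PP)/S)\N
    [7,8] "the" : S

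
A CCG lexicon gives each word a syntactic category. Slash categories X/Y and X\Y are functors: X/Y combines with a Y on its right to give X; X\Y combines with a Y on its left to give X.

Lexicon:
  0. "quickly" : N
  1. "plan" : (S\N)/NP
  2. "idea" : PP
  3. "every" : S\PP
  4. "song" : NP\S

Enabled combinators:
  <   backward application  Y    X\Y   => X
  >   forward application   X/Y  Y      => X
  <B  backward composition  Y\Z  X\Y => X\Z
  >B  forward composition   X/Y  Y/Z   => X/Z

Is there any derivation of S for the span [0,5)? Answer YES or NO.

[0,5] S   <
  [0,1] "quickly" : N
  [1,5] S\N   >
    [1,2] "plan" : (S\N)/NP
    [2,5] NP   <
      [2,4] S   <
        [2,3] "idea" : PP
        [3,4] "every" : S\PP
      [4,5] "song" : NP\S

YES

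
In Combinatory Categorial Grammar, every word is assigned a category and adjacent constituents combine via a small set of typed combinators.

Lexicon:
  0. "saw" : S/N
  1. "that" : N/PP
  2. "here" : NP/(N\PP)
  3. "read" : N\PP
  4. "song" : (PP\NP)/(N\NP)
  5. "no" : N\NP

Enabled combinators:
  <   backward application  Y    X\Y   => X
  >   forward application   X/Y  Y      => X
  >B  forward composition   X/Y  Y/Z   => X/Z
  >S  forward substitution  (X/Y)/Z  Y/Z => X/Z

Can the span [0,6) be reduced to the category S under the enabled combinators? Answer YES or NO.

YES

[0,6] S   >
  [0,1] "saw" : S/N
  [1,6] N   >
    [1,2] "that" : N/PP
    [2,6] PP   <
      [2,4] NP   >
        [2,3] "here" : NP/(N\PP)
        [3,4] "read" : N\PP
      [4,6] PP\NP   >
        [4,5] "song" : (PP\NP)/(N\NP)
        [5,6] "no" : N\NP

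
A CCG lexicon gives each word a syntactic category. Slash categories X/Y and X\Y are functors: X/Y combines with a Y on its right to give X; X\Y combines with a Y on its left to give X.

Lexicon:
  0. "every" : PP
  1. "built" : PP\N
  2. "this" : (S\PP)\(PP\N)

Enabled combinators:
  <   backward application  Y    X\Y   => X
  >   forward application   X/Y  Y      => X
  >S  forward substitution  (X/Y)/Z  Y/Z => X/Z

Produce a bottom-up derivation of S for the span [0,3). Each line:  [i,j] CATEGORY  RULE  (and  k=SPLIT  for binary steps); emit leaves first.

[0,1] PP  lex  "every"
[1,2] PP\N  lex  "built"
[2,3] (S\PP)\(PP\N)  lex  "this"
[1,3] S\PP  <  k=2
[0,3] S  <  k=1

[0,3] S   <
  [0,1] "every" : PP
  [1,3] S\PP   <
    [1,2] "built" : PP\N
    [2,3] "this" : (S\PP)\(PP\N)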